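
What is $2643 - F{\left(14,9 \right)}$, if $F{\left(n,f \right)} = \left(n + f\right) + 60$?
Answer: $2560$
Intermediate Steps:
$F{\left(n,f \right)} = 60 + f + n$ ($F{\left(n,f \right)} = \left(f + n\right) + 60 = 60 + f + n$)
$2643 - F{\left(14,9 \right)} = 2643 - \left(60 + 9 + 14\right) = 2643 - 83 = 2560$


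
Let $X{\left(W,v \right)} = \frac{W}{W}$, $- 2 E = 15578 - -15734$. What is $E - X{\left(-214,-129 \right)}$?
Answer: $-15657$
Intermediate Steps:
$E = -15656$ ($E = - \frac{15578 - -15734}{2} = - \frac{15578 + 15734}{2} = \left(- \frac{1}{2}\right) 31312 = -15656$)
$X{\left(W,v \right)} = 1$
$E - X{\left(-214,-129 \right)} = -15656 - 1 = -15657$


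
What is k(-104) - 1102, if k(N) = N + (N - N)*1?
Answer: -1206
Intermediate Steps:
k(N) = N (k(N) = N + 0*1 = N + 0 = N)
k(-104) - 1102 = -104 - 1102 = -1206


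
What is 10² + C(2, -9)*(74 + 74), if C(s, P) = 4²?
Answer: 2468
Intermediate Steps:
C(s, P) = 16
10² + C(2, -9)*(74 + 74) = 10² + 16*(74 + 74) = 100 + 16*148 = 100 + 2368 = 2468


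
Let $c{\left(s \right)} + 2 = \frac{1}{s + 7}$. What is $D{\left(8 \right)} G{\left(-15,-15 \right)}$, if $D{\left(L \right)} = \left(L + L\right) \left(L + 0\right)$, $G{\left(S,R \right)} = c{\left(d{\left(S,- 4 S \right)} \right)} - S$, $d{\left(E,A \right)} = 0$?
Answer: $\frac{11776}{7} \approx 1682.3$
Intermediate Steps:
$c{\left(s \right)} = -2 + \frac{1}{7 + s}$ ($c{\left(s \right)} = -2 + \frac{1}{s + 7} = -2 + \frac{1}{7 + s}$)
$G{\left(S,R \right)} = - \frac{13}{7} - S$ ($G{\left(S,R \right)} = \frac{-13 - 0}{7 + 0} - S = \frac{-13 + 0}{7} - S = \frac{1}{7} \left(-13\right) - S = - \frac{13}{7} - S$)
$D{\left(L \right)} = 2 L^{2}$ ($D{\left(L \right)} = 2 L L = 2 L^{2}$)
$D{\left(8 \right)} G{\left(-15,-15 \right)} = 2 \cdot 8^{2} \left(- \frac{13}{7} - -15\right) = 2 \cdot 64 \left(- \frac{13}{7} + 15\right) = 128 \cdot \frac{92}{7} = \frac{11776}{7}$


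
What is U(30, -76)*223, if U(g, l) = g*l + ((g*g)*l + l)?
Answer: -15778588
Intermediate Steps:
U(g, l) = l + g*l + l*g² (U(g, l) = g*l + (g²*l + l) = g*l + (l*g² + l) = g*l + (l + l*g²) = l + g*l + l*g²)
U(30, -76)*223 = -76*(1 + 30 + 30²)*223 = -76*(1 + 30 + 900)*223 = -76*931*223 = -70756*223 = -15778588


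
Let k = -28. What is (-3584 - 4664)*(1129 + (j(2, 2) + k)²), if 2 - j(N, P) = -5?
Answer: -12949360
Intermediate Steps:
j(N, P) = 7 (j(N, P) = 2 - 1*(-5) = 2 + 5 = 7)
(-3584 - 4664)*(1129 + (j(2, 2) + k)²) = (-3584 - 4664)*(1129 + (7 - 28)²) = -8248*(1129 + (-21)²) = -8248*(1129 + 441) = -8248*1570 = -12949360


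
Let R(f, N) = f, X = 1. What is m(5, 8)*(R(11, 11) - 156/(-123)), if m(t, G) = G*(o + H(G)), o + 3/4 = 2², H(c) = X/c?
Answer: 13581/41 ≈ 331.24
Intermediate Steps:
H(c) = 1/c
o = 13/4 (o = -¾ + 2² = -¾ + 4 = 13/4 ≈ 3.2500)
m(t, G) = G*(13/4 + 1/G)
m(5, 8)*(R(11, 11) - 156/(-123)) = (1 + (13/4)*8)*(11 - 156/(-123)) = (1 + 26)*(11 - 156*(-1/123)) = 27*(11 + 52/41) = 27*(503/41) = 13581/41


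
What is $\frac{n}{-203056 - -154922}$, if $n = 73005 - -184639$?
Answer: $- \frac{3142}{587} \approx -5.3526$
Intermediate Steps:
$n = 257644$ ($n = 73005 + 184639 = 257644$)
$\frac{n}{-203056 - -154922} = \frac{257644}{-203056 - -154922} = \frac{257644}{-203056 + 154922} = \frac{257644}{-48134} = 257644 \left(- \frac{1}{48134}\right) = - \frac{3142}{587}$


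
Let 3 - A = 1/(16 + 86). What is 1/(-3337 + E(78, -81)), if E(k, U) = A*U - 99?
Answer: -34/125059 ≈ -0.00027187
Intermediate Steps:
A = 305/102 (A = 3 - 1/(16 + 86) = 3 - 1/102 = 305/102 ≈ 2.9902)
E(k, U) = -99 + 305*U/102 (E(k, U) = 305*U/102 - 99 = -99 + 305*U/102)
1/(-3337 + E(78, -81)) = 1/(-3337 + (-99 + (305/102)*(-81))) = 1/(-3337 + (-99 - 8235/34)) = 1/(-3337 - 11601/34) = 1/(-125059/34) = -34/125059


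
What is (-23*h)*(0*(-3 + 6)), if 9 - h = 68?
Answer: 0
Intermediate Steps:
h = -59 (h = 9 - 1*68 = 9 - 68 = -59)
(-23*h)*(0*(-3 + 6)) = (-23*(-59))*(0*(-3 + 6)) = 1357*(0*3) = 1357*0 = 0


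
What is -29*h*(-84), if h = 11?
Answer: 26796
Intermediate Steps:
-29*h*(-84) = -29*11*(-84) = -319*(-84) = 26796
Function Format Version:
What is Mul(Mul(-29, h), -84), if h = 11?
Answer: 26796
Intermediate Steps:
Mul(Mul(-29, h), -84) = Mul(Mul(-29, 11), -84) = Mul(-319, -84) = 26796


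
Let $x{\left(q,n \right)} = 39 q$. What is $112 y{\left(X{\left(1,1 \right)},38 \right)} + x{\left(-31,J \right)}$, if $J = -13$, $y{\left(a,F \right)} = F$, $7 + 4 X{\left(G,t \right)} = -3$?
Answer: $3047$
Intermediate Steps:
$X{\left(G,t \right)} = - \frac{5}{2}$ ($X{\left(G,t \right)} = - \frac{7}{4} + \frac{1}{4} \left(-3\right) = - \frac{7}{4} - \frac{3}{4} = - \frac{5}{2}$)
$112 y{\left(X{\left(1,1 \right)},38 \right)} + x{\left(-31,J \right)} = 112 \cdot 38 + 39 \left(-31\right) = 4256 - 1209 = 3047$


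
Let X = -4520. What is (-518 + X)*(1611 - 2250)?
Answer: 3219282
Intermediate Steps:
(-518 + X)*(1611 - 2250) = (-518 - 4520)*(1611 - 2250) = -5038*(-639) = 3219282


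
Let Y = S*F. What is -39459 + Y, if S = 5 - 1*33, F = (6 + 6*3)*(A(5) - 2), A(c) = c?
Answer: -41475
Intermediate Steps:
F = 72 (F = (6 + 6*3)*(5 - 2) = (6 + 18)*3 = 24*3 = 72)
S = -28 (S = 5 - 33 = -28)
Y = -2016 (Y = -28*72 = -2016)
-39459 + Y = -39459 - 2016 = -41475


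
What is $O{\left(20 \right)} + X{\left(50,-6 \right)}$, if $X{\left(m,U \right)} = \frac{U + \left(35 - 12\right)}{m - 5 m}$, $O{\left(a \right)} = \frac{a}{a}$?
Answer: $\frac{183}{200} \approx 0.915$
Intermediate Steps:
$O{\left(a \right)} = 1$
$X{\left(m,U \right)} = - \frac{23 + U}{4 m}$ ($X{\left(m,U \right)} = \frac{U + \left(35 - 12\right)}{\left(-4\right) m} = \left(U + 23\right) \left(- \frac{1}{4 m}\right) = \left(23 + U\right) \left(- \frac{1}{4 m}\right) = - \frac{23 + U}{4 m}$)
$O{\left(20 \right)} + X{\left(50,-6 \right)} = 1 + \frac{-23 - -6}{4 \cdot 50} = 1 + \frac{1}{4} \cdot \frac{1}{50} \left(-23 + 6\right) = 1 + \frac{1}{4} \cdot \frac{1}{50} \left(-17\right) = 1 - \frac{17}{200} = \frac{183}{200}$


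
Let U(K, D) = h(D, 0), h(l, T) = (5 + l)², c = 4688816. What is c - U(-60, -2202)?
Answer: -137993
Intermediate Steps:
U(K, D) = (5 + D)²
c - U(-60, -2202) = 4688816 - (5 - 2202)² = 4688816 - 1*(-2197)² = 4688816 - 1*4826809 = 4688816 - 4826809 = -137993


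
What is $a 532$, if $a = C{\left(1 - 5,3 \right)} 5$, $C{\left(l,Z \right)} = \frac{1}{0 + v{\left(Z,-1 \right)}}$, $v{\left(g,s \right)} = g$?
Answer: $\frac{2660}{3} \approx 886.67$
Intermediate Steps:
$C{\left(l,Z \right)} = \frac{1}{Z}$ ($C{\left(l,Z \right)} = \frac{1}{0 + Z} = \frac{1}{Z}$)
$a = \frac{5}{3}$ ($a = \frac{1}{3} \cdot 5 = \frac{5}{3} \approx 1.6667$)
$a 532 = \frac{5}{3} \cdot 532 = \frac{2660}{3}$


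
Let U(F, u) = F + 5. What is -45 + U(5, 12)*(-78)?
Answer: -825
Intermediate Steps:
U(F, u) = 5 + F
-45 + U(5, 12)*(-78) = -45 + (5 + 5)*(-78) = -45 + 10*(-78) = -45 - 780 = -825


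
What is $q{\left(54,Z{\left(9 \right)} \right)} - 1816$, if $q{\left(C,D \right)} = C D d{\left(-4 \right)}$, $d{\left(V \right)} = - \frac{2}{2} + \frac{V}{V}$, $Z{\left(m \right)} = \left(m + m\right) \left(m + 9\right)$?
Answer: $-1816$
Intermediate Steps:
$Z{\left(m \right)} = 2 m \left(9 + m\right)$
$d{\left(V \right)} = 0$ ($d{\left(V \right)} = \left(-2\right) \frac{1}{2} + 1 = -1 + 1 = 0$)
$q{\left(C,D \right)} = 0$ ($q{\left(C,D \right)} = C D 0 = 0$)
$q{\left(54,Z{\left(9 \right)} \right)} - 1816 = 0 - 1816 = -1816$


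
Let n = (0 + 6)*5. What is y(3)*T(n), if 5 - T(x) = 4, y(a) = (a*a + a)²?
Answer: 144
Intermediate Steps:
y(a) = (a + a²)² (y(a) = (a² + a)² = (a + a²)²)
n = 30 (n = 6*5 = 30)
T(x) = 1 (T(x) = 5 - 1*4 = 5 - 4 = 1)
y(3)*T(n) = (3²*(1 + 3)²)*1 = (9*4²)*1 = (9*16)*1 = 144*1 = 144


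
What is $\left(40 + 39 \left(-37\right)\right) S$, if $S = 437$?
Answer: $-613111$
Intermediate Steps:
$\left(40 + 39 \left(-37\right)\right) S = \left(40 + 39 \left(-37\right)\right) 437 = \left(40 - 1443\right) 437 = \left(-1403\right) 437 = -613111$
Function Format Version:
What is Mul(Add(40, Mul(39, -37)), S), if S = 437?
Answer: -613111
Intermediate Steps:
Mul(Add(40, Mul(39, -37)), S) = Mul(Add(40, Mul(39, -37)), 437) = Mul(Add(40, -1443), 437) = Mul(-1403, 437) = -613111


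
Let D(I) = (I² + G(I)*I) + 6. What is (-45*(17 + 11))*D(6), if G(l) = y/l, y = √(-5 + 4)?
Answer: -52920 - 1260*I ≈ -52920.0 - 1260.0*I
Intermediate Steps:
y = I (y = √(-1) = I ≈ 1.0*I)
G(l) = I/l
D(I) = 6 + I + I² (D(I) = (I² + (I/I)*I) + 6 = (I² + I) + 6 = (I + I²) + 6 = 6 + I + I²)
(-45*(17 + 11))*D(6) = (-45*(17 + 11))*(6 + I + 6²) = (-45*28)*(6 + I + 36) = -1260*(42 + I) = -52920 - 1260*I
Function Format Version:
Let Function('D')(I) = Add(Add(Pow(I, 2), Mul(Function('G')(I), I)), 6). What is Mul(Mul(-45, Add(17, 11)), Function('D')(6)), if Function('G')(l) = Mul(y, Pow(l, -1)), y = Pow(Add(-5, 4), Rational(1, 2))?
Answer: Add(-52920, Mul(-1260, I)) ≈ Add(-52920., Mul(-1260.0, I))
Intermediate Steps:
y = I (y = Pow(-1, Rational(1, 2)) = I ≈ Mul(1.0000, I))
Function('G')(l) = Mul(I, Pow(l, -1))
Function('D')(I) = Add(6, I, Pow(I, 2)) (Function('D')(I) = Add(Add(Pow(I, 2), Mul(Mul(I, Pow(I, -1)), I)), 6) = Add(Add(Pow(I, 2), I), 6) = Add(Add(I, Pow(I, 2)), 6) = Add(6, I, Pow(I, 2)))
Mul(Mul(-45, Add(17, 11)), Function('D')(6)) = Mul(Mul(-45, Add(17, 11)), Add(6, I, Pow(6, 2))) = Mul(Mul(-45, 28), Add(6, I, 36)) = Mul(-1260, Add(42, I)) = Add(-52920, Mul(-1260, I))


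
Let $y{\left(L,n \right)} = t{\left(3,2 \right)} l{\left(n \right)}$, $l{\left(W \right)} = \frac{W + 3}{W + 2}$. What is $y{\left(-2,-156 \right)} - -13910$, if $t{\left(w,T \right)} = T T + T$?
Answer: $\frac{1071529}{77} \approx 13916.0$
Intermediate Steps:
$t{\left(w,T \right)} = T + T^{2}$ ($t{\left(w,T \right)} = T^{2} + T = T + T^{2}$)
$l{\left(W \right)} = \frac{3 + W}{2 + W}$
$y{\left(L,n \right)} = \frac{6 \left(3 + n\right)}{2 + n}$ ($y{\left(L,n \right)} = 2 \left(1 + 2\right) \frac{3 + n}{2 + n} = 2 \cdot 3 \frac{3 + n}{2 + n} = 6 \frac{3 + n}{2 + n} = \frac{6 \left(3 + n\right)}{2 + n}$)
$y{\left(-2,-156 \right)} - -13910 = \frac{6 \left(3 - 156\right)}{2 - 156} - -13910 = 6 \frac{1}{-154} \left(-153\right) + 13910 = 6 \left(- \frac{1}{154}\right) \left(-153\right) + 13910 = \frac{459}{77} + 13910 = \frac{1071529}{77}$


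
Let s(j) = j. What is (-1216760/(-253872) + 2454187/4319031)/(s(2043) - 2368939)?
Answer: -34989723343/15447955851153504 ≈ -2.2650e-6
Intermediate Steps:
(-1216760/(-253872) + 2454187/4319031)/(s(2043) - 2368939) = (-1216760/(-253872) + 2454187/4319031)/(2043 - 2368939) = (-1216760*(-1/253872) + 2454187*(1/4319031))/(-2366896) = (152095/31734 + 2454187/4319031)*(-1/2366896) = (244928063401/45686709918)*(-1/2366896) = -34989723343/15447955851153504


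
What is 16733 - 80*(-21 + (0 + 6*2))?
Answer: 17453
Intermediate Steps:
16733 - 80*(-21 + (0 + 6*2)) = 16733 - 80*(-21 + (0 + 12)) = 16733 - 80*(-21 + 12) = 16733 - 80*(-9) = 16733 + 720 = 17453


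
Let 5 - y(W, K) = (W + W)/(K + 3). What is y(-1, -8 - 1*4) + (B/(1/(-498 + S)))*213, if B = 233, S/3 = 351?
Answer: 247896898/9 ≈ 2.7544e+7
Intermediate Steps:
y(W, K) = 5 - 2*W/(3 + K) (y(W, K) = 5 - (W + W)/(K + 3) = 5 - 2*W/(3 + K))
S = 1053 (S = 3*351 = 1053)
y(-1, -8 - 1*4) + (B/(1/(-498 + S)))*213 = (15 - 2*(-1) + 5*(-8 - 1*4))/(3 + (-8 - 1*4)) + (233/(1/(-498 + 1053)))*213 = (15 + 2 + 5*(-8 - 4))/(3 + (-8 - 4)) + (233/(1/555))*213 = (15 + 2 + 5*(-12))/(3 - 12) + (233/(1/555))*213 = (15 + 2 - 60)/(-9) + (233*555)*213 = -⅑*(-43) + 129315*213 = 43/9 + 27544095 = 247896898/9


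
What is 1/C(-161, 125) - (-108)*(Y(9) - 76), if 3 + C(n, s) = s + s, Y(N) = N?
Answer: -1787291/247 ≈ -7236.0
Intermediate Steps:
C(n, s) = -3 + 2*s (C(n, s) = -3 + (s + s) = -3 + 2*s)
1/C(-161, 125) - (-108)*(Y(9) - 76) = 1/(-3 + 2*125) - (-108)*(9 - 76) = 1/(-3 + 250) - (-108)*(-67) = 1/247 - 1*7236 = 1/247 - 7236 = -1787291/247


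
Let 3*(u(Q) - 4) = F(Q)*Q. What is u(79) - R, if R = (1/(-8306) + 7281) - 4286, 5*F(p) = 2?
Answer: -371336327/124590 ≈ -2980.5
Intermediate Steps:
F(p) = 2/5 (F(p) = (1/5)*2 = 2/5)
R = 24876469/8306 (R = (-1/8306 + 7281) - 4286 = 60475985/8306 - 4286 = 24876469/8306 ≈ 2995.0)
u(Q) = 4 + 2*Q/15 (u(Q) = 4 + (2*Q/5)/3 = 4 + 2*Q/15)
u(79) - R = (4 + (2/15)*79) - 1*24876469/8306 = (4 + 158/15) - 24876469/8306 = 218/15 - 24876469/8306 = -371336327/124590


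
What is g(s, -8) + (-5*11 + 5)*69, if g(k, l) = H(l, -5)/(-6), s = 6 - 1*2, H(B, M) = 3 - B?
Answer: -20711/6 ≈ -3451.8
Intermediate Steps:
s = 4 (s = 6 - 2 = 4)
g(k, l) = -½ + l/6 (g(k, l) = (3 - l)/(-6) = (3 - l)*(-⅙) = -½ + l/6)
g(s, -8) + (-5*11 + 5)*69 = (-½ + (⅙)*(-8)) + (-5*11 + 5)*69 = (-½ - 4/3) + (-55 + 5)*69 = -11/6 - 50*69 = -11/6 - 3450 = -20711/6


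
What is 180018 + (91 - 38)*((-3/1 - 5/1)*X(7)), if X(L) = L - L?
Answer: 180018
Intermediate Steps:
X(L) = 0
180018 + (91 - 38)*((-3/1 - 5/1)*X(7)) = 180018 + (91 - 38)*((-3/1 - 5/1)*0) = 180018 + 53*((-3*1 - 5*1)*0) = 180018 + 53*((-3 - 5)*0) = 180018 + 53*(-8*0) = 180018 + 53*0 = 180018 + 0 = 180018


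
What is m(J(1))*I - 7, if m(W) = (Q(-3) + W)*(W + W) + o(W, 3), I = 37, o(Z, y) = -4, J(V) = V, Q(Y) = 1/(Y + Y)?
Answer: -280/3 ≈ -93.333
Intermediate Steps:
Q(Y) = 1/(2*Y)
m(W) = -4 + 2*W*(-⅙ + W) (m(W) = ((½)/(-3) + W)*(W + W) - 4 = ((½)*(-⅓) + W)*(2*W) - 4 = (-⅙ + W)*(2*W) - 4 = 2*W*(-⅙ + W) - 4 = -4 + 2*W*(-⅙ + W))
m(J(1))*I - 7 = (-4 + 2*1² - ⅓*1)*37 - 7 = (-4 + 2*1 - ⅓)*37 - 7 = (-4 + 2 - ⅓)*37 - 7 = -7/3*37 - 7 = -259/3 - 7 = -280/3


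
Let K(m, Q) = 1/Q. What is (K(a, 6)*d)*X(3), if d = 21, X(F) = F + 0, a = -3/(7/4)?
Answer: 21/2 ≈ 10.500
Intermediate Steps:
a = -12/7 (a = -3/(7*(¼)) = -3/7/4 = -3*4/7 = -12/7 ≈ -1.7143)
X(F) = F
(K(a, 6)*d)*X(3) = (21/6)*3 = ((⅙)*21)*3 = (7/2)*3 = 21/2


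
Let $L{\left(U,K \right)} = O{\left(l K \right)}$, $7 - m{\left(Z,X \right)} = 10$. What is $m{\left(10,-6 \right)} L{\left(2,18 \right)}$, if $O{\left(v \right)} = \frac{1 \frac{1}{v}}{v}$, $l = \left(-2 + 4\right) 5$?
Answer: $- \frac{1}{10800} \approx -9.2593 \cdot 10^{-5}$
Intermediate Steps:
$l = 10$ ($l = 2 \cdot 5 = 10$)
$m{\left(Z,X \right)} = -3$ ($m{\left(Z,X \right)} = 7 - 10 = -3$)
$O{\left(v \right)} = \frac{1}{v^{2}}$ ($O{\left(v \right)} = \frac{1}{v v} = \frac{1}{v^{2}}$)
$L{\left(U,K \right)} = \frac{1}{100 K^{2}}$
$m{\left(10,-6 \right)} L{\left(2,18 \right)} = - 3 \frac{1}{100 \cdot 324} = - 3 \cdot \frac{1}{100} \cdot \frac{1}{324} = \left(-3\right) \frac{1}{32400} = - \frac{1}{10800}$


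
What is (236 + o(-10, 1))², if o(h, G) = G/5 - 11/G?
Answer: 1267876/25 ≈ 50715.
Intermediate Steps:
o(h, G) = -11/G + G/5 (o(h, G) = G*(⅕) - 11/G = G/5 - 11/G = -11/G + G/5)
(236 + o(-10, 1))² = (236 + (-11/1 + (⅕)*1))² = (236 + (-11*1 + ⅕))² = (236 + (-11 + ⅕))² = (236 - 54/5)² = (1126/5)² = 1267876/25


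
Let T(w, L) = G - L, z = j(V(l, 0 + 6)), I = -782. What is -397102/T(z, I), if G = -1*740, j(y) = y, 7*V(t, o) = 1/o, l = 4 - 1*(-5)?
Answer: -198551/21 ≈ -9454.8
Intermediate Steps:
l = 9 (l = 4 + 5 = 9)
V(t, o) = 1/(7*o)
G = -740
z = 1/42 (z = 1/(7*(0 + 6)) = (⅐)/6 = (⅐)*(⅙) = 1/42 ≈ 0.023810)
T(w, L) = -740 - L
-397102/T(z, I) = -397102/(-740 - 1*(-782)) = -397102/(-740 + 782) = -397102/42 = -397102*1/42 = -198551/21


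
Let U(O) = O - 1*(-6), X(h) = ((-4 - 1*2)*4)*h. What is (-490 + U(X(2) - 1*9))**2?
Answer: 292681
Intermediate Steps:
X(h) = -24*h (X(h) = ((-4 - 2)*4)*h = (-6*4)*h = -24*h)
U(O) = 6 + O (U(O) = O + 6 = 6 + O)
(-490 + U(X(2) - 1*9))**2 = (-490 + (6 + (-24*2 - 1*9)))**2 = (-490 + (6 + (-48 - 9)))**2 = (-490 + (6 - 57))**2 = (-490 - 51)**2 = (-541)**2 = 292681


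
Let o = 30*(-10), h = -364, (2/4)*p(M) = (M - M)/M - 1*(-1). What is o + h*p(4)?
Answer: -1028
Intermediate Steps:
p(M) = 2 (p(M) = 2*((M - M)/M - 1*(-1)) = 2*(0/M + 1) = 2*(0 + 1) = 2*1 = 2)
o = -300
o + h*p(4) = -300 - 364*2 = -300 - 728 = -1028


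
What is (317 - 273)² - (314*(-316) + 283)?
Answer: 100877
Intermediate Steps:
(317 - 273)² - (314*(-316) + 283) = 44² - (-99224 + 283) = 1936 - 1*(-98941) = 1936 + 98941 = 100877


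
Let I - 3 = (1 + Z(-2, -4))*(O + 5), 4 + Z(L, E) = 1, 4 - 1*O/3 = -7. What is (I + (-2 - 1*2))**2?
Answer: 5929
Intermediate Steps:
O = 33 (O = 12 - 3*(-7) = 12 + 21 = 33)
Z(L, E) = -3 (Z(L, E) = -4 + 1 = -3)
I = -73 (I = 3 + (1 - 3)*(33 + 5) = 3 - 2*38 = 3 - 76 = -73)
(I + (-2 - 1*2))**2 = (-73 + (-2 - 1*2))**2 = (-73 + (-2 - 2))**2 = (-73 - 4)**2 = (-77)**2 = 5929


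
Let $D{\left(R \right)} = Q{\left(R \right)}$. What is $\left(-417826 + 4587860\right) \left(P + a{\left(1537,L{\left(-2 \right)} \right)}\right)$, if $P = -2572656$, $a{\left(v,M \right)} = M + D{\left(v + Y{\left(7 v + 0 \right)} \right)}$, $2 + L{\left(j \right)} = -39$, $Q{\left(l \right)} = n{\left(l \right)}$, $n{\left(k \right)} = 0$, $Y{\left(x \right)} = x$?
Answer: $-10728233961698$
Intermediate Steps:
$Q{\left(l \right)} = 0$
$D{\left(R \right)} = 0$
$L{\left(j \right)} = -41$ ($L{\left(j \right)} = -2 - 39 = -41$)
$a{\left(v,M \right)} = M$ ($a{\left(v,M \right)} = M + 0 = M$)
$\left(-417826 + 4587860\right) \left(P + a{\left(1537,L{\left(-2 \right)} \right)}\right) = \left(-417826 + 4587860\right) \left(-2572656 - 41\right) = 4170034 \left(-2572697\right) = -10728233961698$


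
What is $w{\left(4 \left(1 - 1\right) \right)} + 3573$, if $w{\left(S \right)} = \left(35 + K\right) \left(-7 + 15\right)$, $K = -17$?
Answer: $3717$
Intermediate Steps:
$w{\left(S \right)} = 144$ ($w{\left(S \right)} = \left(35 - 17\right) \left(-7 + 15\right) = 18 \cdot 8 = 144$)
$w{\left(4 \left(1 - 1\right) \right)} + 3573 = 144 + 3573 = 3717$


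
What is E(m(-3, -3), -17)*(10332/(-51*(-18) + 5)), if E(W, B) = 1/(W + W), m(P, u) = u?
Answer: -1722/923 ≈ -1.8657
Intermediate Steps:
E(W, B) = 1/(2*W)
E(m(-3, -3), -17)*(10332/(-51*(-18) + 5)) = ((½)/(-3))*(10332/(-51*(-18) + 5)) = ((½)*(-⅓))*(10332/(918 + 5)) = -1722/923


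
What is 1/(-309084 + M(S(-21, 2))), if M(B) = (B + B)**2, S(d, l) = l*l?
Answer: -1/309020 ≈ -3.2360e-6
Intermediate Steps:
S(d, l) = l**2
M(B) = 4*B**2 (M(B) = (2*B)**2 = 4*B**2)
1/(-309084 + M(S(-21, 2))) = 1/(-309084 + 4*(2**2)**2) = 1/(-309084 + 4*4**2) = 1/(-309084 + 4*16) = 1/(-309084 + 64) = 1/(-309020) = -1/309020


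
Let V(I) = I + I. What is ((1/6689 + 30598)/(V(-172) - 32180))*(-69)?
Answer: 14122231587/217553036 ≈ 64.914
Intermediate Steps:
V(I) = 2*I
((1/6689 + 30598)/(V(-172) - 32180))*(-69) = ((1/6689 + 30598)/(2*(-172) - 32180))*(-69) = ((1/6689 + 30598)/(-344 - 32180))*(-69) = ((204670023/6689)/(-32524))*(-69) = ((204670023/6689)*(-1/32524))*(-69) = -204670023/217553036*(-69) = 14122231587/217553036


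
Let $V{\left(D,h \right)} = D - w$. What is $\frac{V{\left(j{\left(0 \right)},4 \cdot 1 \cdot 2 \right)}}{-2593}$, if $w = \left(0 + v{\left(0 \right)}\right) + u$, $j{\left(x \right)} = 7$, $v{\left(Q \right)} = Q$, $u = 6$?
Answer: $- \frac{1}{2593} \approx -0.00038565$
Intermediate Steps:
$w = 6$ ($w = \left(0 + 0\right) + 6 = 0 + 6 = 6$)
$V{\left(D,h \right)} = -6 + D$ ($V{\left(D,h \right)} = D - 6 = -6 + D$)
$\frac{V{\left(j{\left(0 \right)},4 \cdot 1 \cdot 2 \right)}}{-2593} = \frac{-6 + 7}{-2593} = 1 \left(- \frac{1}{2593}\right) = - \frac{1}{2593}$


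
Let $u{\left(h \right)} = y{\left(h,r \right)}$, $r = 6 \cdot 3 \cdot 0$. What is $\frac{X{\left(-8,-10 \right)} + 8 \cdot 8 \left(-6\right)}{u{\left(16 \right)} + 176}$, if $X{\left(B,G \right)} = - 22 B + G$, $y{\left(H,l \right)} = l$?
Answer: $- \frac{109}{88} \approx -1.2386$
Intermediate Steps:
$r = 0$ ($r = 18 \cdot 0 = 0$)
$u{\left(h \right)} = 0$
$X{\left(B,G \right)} = G - 22 B$
$\frac{X{\left(-8,-10 \right)} + 8 \cdot 8 \left(-6\right)}{u{\left(16 \right)} + 176} = \frac{\left(-10 - -176\right) + 8 \cdot 8 \left(-6\right)}{0 + 176} = \frac{\left(-10 + 176\right) + 64 \left(-6\right)}{176} = \left(166 - 384\right) \frac{1}{176} = \left(-218\right) \frac{1}{176} = - \frac{109}{88}$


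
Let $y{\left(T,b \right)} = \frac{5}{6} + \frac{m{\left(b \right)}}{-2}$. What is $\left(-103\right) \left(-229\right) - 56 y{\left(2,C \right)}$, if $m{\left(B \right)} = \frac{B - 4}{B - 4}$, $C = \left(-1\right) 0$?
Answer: $\frac{70705}{3} \approx 23568.0$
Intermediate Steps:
$C = 0$
$m{\left(B \right)} = 1$ ($m{\left(B \right)} = \frac{-4 + B}{-4 + B} = 1$)
$y{\left(T,b \right)} = \frac{1}{3}$ ($y{\left(T,b \right)} = \frac{5}{6} + 1 \frac{1}{-2} = 5 \cdot \frac{1}{6} + 1 \left(- \frac{1}{2}\right) = \frac{5}{6} - \frac{1}{2} = \frac{1}{3}$)
$\left(-103\right) \left(-229\right) - 56 y{\left(2,C \right)} = \left(-103\right) \left(-229\right) - \frac{56}{3} = 23587 - \frac{56}{3} = \frac{70705}{3}$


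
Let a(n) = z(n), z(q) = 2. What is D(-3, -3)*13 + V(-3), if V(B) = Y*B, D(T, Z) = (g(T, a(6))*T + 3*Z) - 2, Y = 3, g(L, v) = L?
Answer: -35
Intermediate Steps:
a(n) = 2
D(T, Z) = -2 + T² + 3*Z (D(T, Z) = (T*T + 3*Z) - 2 = (T² + 3*Z) - 2 = -2 + T² + 3*Z)
V(B) = 3*B
D(-3, -3)*13 + V(-3) = (-2 + (-3)² + 3*(-3))*13 + 3*(-3) = (-2 + 9 - 9)*13 - 9 = -2*13 - 9 = -26 - 9 = -35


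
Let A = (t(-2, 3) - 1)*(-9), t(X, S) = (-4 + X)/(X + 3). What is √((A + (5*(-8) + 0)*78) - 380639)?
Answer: 4*I*√23981 ≈ 619.43*I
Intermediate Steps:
t(X, S) = (-4 + X)/(3 + X)
A = 63 (A = ((-4 - 2)/(3 - 2) - 1)*(-9) = (-6/1 - 1)*(-9) = (1*(-6) - 1)*(-9) = (-6 - 1)*(-9) = -7*(-9) = 63)
√((A + (5*(-8) + 0)*78) - 380639) = √((63 + (5*(-8) + 0)*78) - 380639) = √((63 + (-40 + 0)*78) - 380639) = √((63 - 40*78) - 380639) = √((63 - 3120) - 380639) = √(-3057 - 380639) = √(-383696) = 4*I*√23981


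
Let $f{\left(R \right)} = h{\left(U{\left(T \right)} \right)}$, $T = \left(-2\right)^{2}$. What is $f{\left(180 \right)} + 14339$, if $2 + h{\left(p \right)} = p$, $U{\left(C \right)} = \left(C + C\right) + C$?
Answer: $14349$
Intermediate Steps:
$T = 4$
$U{\left(C \right)} = 3 C$ ($U{\left(C \right)} = 2 C + C = 3 C$)
$h{\left(p \right)} = -2 + p$
$f{\left(R \right)} = 10$ ($f{\left(R \right)} = -2 + 3 \cdot 4 = -2 + 12 = 10$)
$f{\left(180 \right)} + 14339 = 10 + 14339 = 14349$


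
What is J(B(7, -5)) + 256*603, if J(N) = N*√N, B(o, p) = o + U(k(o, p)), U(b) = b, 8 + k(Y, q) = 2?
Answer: 154369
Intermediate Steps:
k(Y, q) = -6 (k(Y, q) = -8 + 2 = -6)
B(o, p) = -6 + o (B(o, p) = o - 6 = -6 + o)
J(N) = N^(3/2)
J(B(7, -5)) + 256*603 = (-6 + 7)^(3/2) + 256*603 = 1^(3/2) + 154368 = 1 + 154368 = 154369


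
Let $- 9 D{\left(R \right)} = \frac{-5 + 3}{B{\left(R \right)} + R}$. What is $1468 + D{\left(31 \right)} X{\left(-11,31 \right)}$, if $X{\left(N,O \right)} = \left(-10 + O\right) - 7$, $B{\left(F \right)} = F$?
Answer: $\frac{409586}{279} \approx 1468.1$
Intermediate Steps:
$D{\left(R \right)} = \frac{1}{9 R}$ ($D{\left(R \right)} = - \frac{\left(-5 + 3\right) \frac{1}{R + R}}{9} = - \frac{\left(-2\right) \frac{1}{2 R}}{9} = - \frac{\left(-1\right) \frac{1}{R}}{9} = \frac{1}{9 R}$)
$X{\left(N,O \right)} = -17 + O$
$1468 + D{\left(31 \right)} X{\left(-11,31 \right)} = 1468 + \frac{1}{9 \cdot 31} \left(-17 + 31\right) = 1468 + \frac{1}{9} \cdot \frac{1}{31} \cdot 14 = 1468 + \frac{1}{279} \cdot 14 = 1468 + \frac{14}{279} = \frac{409586}{279}$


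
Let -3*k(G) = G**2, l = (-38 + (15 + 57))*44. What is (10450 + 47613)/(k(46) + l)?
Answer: 174189/2372 ≈ 73.436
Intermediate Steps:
l = 1496 (l = (-38 + 72)*44 = 34*44 = 1496)
k(G) = -G**2/3
(10450 + 47613)/(k(46) + l) = (10450 + 47613)/(-1/3*46**2 + 1496) = 58063/(-1/3*2116 + 1496) = 58063/(-2116/3 + 1496) = 58063/(2372/3) = 58063*(3/2372) = 174189/2372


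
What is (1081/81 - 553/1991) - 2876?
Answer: -461707918/161271 ≈ -2862.9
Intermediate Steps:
(1081/81 - 553/1991) - 2876 = 2107478/161271 - 2876 = -461707918/161271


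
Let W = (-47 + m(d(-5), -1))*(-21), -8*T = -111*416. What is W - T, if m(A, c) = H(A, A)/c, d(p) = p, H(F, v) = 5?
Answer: -4680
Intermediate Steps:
T = 5772 (T = -(-111)*416/8 = -⅛*(-46176) = 5772)
m(A, c) = 5/c
W = 1092 (W = (-47 + 5/(-1))*(-21) = (-47 + 5*(-1))*(-21) = (-47 - 5)*(-21) = -52*(-21) = 1092)
W - T = 1092 - 1*5772 = 1092 - 5772 = -4680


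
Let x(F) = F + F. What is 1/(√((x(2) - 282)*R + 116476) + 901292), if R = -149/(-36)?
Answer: 2317608/2088841252985 - 3*√4151714/14621888770895 ≈ 1.1091e-6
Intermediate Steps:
R = 149/36 (R = -149*(-1/36) = 149/36 ≈ 4.1389)
x(F) = 2*F
1/(√((x(2) - 282)*R + 116476) + 901292) = 1/(√((2*2 - 282)*(149/36) + 116476) + 901292) = 1/(√((4 - 282)*(149/36) + 116476) + 901292) = 1/(√(-278*149/36 + 116476) + 901292) = 1/(√(-20711/18 + 116476) + 901292) = 1/(√(2075857/18) + 901292) = 1/(√4151714/6 + 901292) = 1/(901292 + √4151714/6)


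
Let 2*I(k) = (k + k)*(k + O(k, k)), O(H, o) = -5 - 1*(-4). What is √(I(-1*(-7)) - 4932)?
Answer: I*√4890 ≈ 69.929*I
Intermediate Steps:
O(H, o) = -1 (O(H, o) = -5 + 4 = -1)
I(k) = k*(-1 + k) (I(k) = ((k + k)*(k - 1))/2 = ((2*k)*(-1 + k))/2 = (2*k*(-1 + k))/2 = k*(-1 + k))
√(I(-1*(-7)) - 4932) = √((-1*(-7))*(-1 - 1*(-7)) - 4932) = √(7*(-1 + 7) - 4932) = √(7*6 - 4932) = √(42 - 4932) = √(-4890) = I*√4890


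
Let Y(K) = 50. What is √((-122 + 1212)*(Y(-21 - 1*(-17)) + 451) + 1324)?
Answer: √547414 ≈ 739.87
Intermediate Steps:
√((-122 + 1212)*(Y(-21 - 1*(-17)) + 451) + 1324) = √((-122 + 1212)*(50 + 451) + 1324) = √(1090*501 + 1324) = √(546090 + 1324) = √547414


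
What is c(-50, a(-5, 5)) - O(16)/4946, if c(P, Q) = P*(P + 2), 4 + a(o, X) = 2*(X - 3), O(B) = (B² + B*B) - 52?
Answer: 5934970/2473 ≈ 2399.9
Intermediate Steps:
O(B) = -52 + 2*B² (O(B) = (B² + B²) - 52 = 2*B² - 52 = -52 + 2*B²)
a(o, X) = -10 + 2*X (a(o, X) = -4 + 2*(X - 3) = -4 + 2*(-3 + X) = -4 + (-6 + 2*X) = -10 + 2*X)
c(P, Q) = P*(2 + P)
c(-50, a(-5, 5)) - O(16)/4946 = -50*(2 - 50) - (-52 + 2*16²)/4946 = -50*(-48) - (-52 + 2*256)/4946 = 2400 - (-52 + 512)/4946 = 2400 - 460/4946 = 2400 - 1*230/2473 = 2400 - 230/2473 = 5934970/2473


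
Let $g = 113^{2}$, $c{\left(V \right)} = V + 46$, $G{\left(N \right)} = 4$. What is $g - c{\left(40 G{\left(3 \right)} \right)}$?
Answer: $12563$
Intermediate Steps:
$c{\left(V \right)} = 46 + V$
$g = 12769$
$g - c{\left(40 G{\left(3 \right)} \right)} = 12769 - \left(46 + 40 \cdot 4\right) = 12769 - \left(46 + 160\right) = 12769 - 206 = 12563$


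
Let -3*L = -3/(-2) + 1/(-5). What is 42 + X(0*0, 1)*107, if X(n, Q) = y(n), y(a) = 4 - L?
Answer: 15491/30 ≈ 516.37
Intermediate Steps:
L = -13/30 (L = -(-3/(-2) + 1/(-5))/3 = -(-3*(-½) + 1*(-⅕))/3 = -(3/2 - ⅕)/3 = -⅓*13/10 = -13/30 ≈ -0.43333)
y(a) = 133/30 (y(a) = 4 - 1*(-13/30) = 4 + 13/30 = 133/30)
X(n, Q) = 133/30
42 + X(0*0, 1)*107 = 42 + (133/30)*107 = 42 + 14231/30 = 15491/30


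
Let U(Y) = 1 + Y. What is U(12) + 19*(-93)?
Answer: -1754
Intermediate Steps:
U(12) + 19*(-93) = (1 + 12) + 19*(-93) = 13 - 1767 = -1754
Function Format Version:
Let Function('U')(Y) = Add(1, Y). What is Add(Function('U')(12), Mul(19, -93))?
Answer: -1754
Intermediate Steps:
Add(Function('U')(12), Mul(19, -93)) = Add(Add(1, 12), Mul(19, -93)) = Add(13, -1767) = -1754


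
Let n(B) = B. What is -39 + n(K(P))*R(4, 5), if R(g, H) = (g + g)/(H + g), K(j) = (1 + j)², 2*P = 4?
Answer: -31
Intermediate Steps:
P = 2 (P = (½)*4 = 2)
R(g, H) = 2*g/(H + g) (R(g, H) = (2*g)/(H + g) = 2*g/(H + g))
-39 + n(K(P))*R(4, 5) = -39 + (1 + 2)²*(2*4/(5 + 4)) = -39 + 3²*(2*4/9) = -39 + 9*(2*4*(⅑)) = -39 + 9*(8/9) = -39 + 8 = -31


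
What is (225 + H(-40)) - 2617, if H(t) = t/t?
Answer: -2391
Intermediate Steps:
H(t) = 1
(225 + H(-40)) - 2617 = (225 + 1) - 2617 = 226 - 2617 = -2391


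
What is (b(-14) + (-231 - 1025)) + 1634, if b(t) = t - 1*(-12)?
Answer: 376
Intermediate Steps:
b(t) = 12 + t (b(t) = t + 12 = 12 + t)
(b(-14) + (-231 - 1025)) + 1634 = ((12 - 14) + (-231 - 1025)) + 1634 = (-2 - 1256) + 1634 = -1258 + 1634 = 376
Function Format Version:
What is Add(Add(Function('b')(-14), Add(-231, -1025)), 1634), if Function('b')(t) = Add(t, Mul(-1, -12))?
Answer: 376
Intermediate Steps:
Function('b')(t) = Add(12, t) (Function('b')(t) = Add(t, 12) = Add(12, t))
Add(Add(Function('b')(-14), Add(-231, -1025)), 1634) = Add(Add(Add(12, -14), Add(-231, -1025)), 1634) = Add(Add(-2, -1256), 1634) = Add(-1258, 1634) = 376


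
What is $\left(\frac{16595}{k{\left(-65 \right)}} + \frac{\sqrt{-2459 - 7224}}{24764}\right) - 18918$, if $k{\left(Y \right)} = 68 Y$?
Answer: $- \frac{16726831}{884} + \frac{i \sqrt{9683}}{24764} \approx -18922.0 + 0.0039736 i$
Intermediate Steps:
$\left(\frac{16595}{k{\left(-65 \right)}} + \frac{\sqrt{-2459 - 7224}}{24764}\right) - 18918 = \left(\frac{16595}{68 \left(-65\right)} + \frac{\sqrt{-2459 - 7224}}{24764}\right) - 18918 = \left(\frac{16595}{-4420} + \sqrt{-9683} \cdot \frac{1}{24764}\right) - 18918 = \left(16595 \left(- \frac{1}{4420}\right) + i \sqrt{9683} \cdot \frac{1}{24764}\right) - 18918 = \left(- \frac{3319}{884} + \frac{i \sqrt{9683}}{24764}\right) - 18918 = - \frac{16726831}{884} + \frac{i \sqrt{9683}}{24764}$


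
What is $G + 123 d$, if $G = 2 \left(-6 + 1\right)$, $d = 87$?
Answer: $10691$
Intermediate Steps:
$G = -10$ ($G = 2 \left(-5\right) = -10$)
$G + 123 d = -10 + 123 \cdot 87 = -10 + 10701 = 10691$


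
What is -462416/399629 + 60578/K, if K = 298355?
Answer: -113755400118/119231310295 ≈ -0.95407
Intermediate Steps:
-462416/399629 + 60578/K = -462416/399629 + 60578/298355 = -113755400118/119231310295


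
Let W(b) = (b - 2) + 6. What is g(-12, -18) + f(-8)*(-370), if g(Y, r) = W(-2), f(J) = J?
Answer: 2962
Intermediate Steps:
W(b) = 4 + b (W(b) = (-2 + b) + 6 = 4 + b)
g(Y, r) = 2 (g(Y, r) = 4 - 2 = 2)
g(-12, -18) + f(-8)*(-370) = 2 - 8*(-370) = 2 + 2960 = 2962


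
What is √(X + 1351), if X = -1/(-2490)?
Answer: √8376337590/2490 ≈ 36.756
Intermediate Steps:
X = 1/2490 (X = -1*(-1/2490) = 1/2490 ≈ 0.00040161)
√(X + 1351) = √(1/2490 + 1351) = √(3363991/2490) = √8376337590/2490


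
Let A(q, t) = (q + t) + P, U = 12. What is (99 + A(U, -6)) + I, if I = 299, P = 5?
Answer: 409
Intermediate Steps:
A(q, t) = 5 + q + t (A(q, t) = (q + t) + 5 = 5 + q + t)
(99 + A(U, -6)) + I = (99 + (5 + 12 - 6)) + 299 = (99 + 11) + 299 = 110 + 299 = 409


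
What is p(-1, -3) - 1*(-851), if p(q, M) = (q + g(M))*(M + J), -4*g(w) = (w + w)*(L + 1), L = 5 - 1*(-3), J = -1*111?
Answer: -574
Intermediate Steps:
J = -111
L = 8 (L = 5 + 3 = 8)
g(w) = -9*w/2 (g(w) = -(w + w)*(8 + 1)/4 = -2*w*9/4 = -9*w/2)
p(q, M) = (-111 + M)*(q - 9*M/2) (p(q, M) = (q - 9*M/2)*(M - 111) = (q - 9*M/2)*(-111 + M) = (-111 + M)*(q - 9*M/2))
p(-1, -3) - 1*(-851) = (-111*(-1) - 9/2*(-3)**2 + (999/2)*(-3) - 3*(-1)) - 1*(-851) = (111 - 9/2*9 - 2997/2 + 3) + 851 = (111 - 81/2 - 2997/2 + 3) + 851 = -1425 + 851 = -574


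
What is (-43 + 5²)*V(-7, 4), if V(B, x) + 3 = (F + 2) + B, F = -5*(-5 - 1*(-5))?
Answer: 144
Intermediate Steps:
F = 0 (F = -5*(-5 + 5) = -5*0 = 0)
V(B, x) = -1 + B (V(B, x) = -3 + ((0 + 2) + B) = -3 + (2 + B) = -1 + B)
(-43 + 5²)*V(-7, 4) = (-43 + 5²)*(-1 - 7) = (-43 + 25)*(-8) = -18*(-8) = 144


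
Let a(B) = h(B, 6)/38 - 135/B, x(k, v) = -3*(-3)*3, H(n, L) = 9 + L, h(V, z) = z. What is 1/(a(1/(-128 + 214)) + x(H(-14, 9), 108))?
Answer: -19/220074 ≈ -8.6335e-5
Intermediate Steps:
x(k, v) = 27 (x(k, v) = 9*3 = 27)
a(B) = 3/19 - 135/B (a(B) = 6/38 - 135/B = 6*(1/38) - 135/B = 3/19 - 135/B)
1/(a(1/(-128 + 214)) + x(H(-14, 9), 108)) = 1/((3/19 - 135/(1/(-128 + 214))) + 27) = 1/((3/19 - 135/(1/86)) + 27) = 1/((3/19 - 135/1/86) + 27) = 1/((3/19 - 135*86) + 27) = 1/((3/19 - 11610) + 27) = 1/(-220587/19 + 27) = 1/(-220074/19) = -19/220074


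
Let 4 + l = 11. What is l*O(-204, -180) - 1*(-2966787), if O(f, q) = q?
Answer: 2965527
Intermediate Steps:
l = 7 (l = -4 + 11 = 7)
l*O(-204, -180) - 1*(-2966787) = 7*(-180) - 1*(-2966787) = -1260 + 2966787 = 2965527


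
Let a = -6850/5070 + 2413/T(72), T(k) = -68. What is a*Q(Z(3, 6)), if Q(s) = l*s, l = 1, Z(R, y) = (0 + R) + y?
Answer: -3809913/11492 ≈ -331.53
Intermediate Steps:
Z(R, y) = R + y
Q(s) = s (Q(s) = 1*s = s)
a = -1269971/34476 (a = -6850/5070 + 2413/(-68) = -6850*1/5070 + 2413*(-1/68) = -685/507 - 2413/68 = -1269971/34476 ≈ -36.836)
a*Q(Z(3, 6)) = -1269971*(3 + 6)/34476 = -1269971/34476*9 = -3809913/11492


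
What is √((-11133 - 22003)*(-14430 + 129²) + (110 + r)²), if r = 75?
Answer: 7*I*√1494479 ≈ 8557.4*I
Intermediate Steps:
√((-11133 - 22003)*(-14430 + 129²) + (110 + r)²) = √((-11133 - 22003)*(-14430 + 129²) + (110 + 75)²) = √(-33136*(-14430 + 16641) + 185²) = √(-33136*2211 + 34225) = √(-73263696 + 34225) = √(-73229471) = 7*I*√1494479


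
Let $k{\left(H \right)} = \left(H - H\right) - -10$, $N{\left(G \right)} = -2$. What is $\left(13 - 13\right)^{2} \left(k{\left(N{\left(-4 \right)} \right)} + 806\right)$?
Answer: $0$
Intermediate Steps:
$k{\left(H \right)} = 10$ ($k{\left(H \right)} = 0 + 10 = 10$)
$\left(13 - 13\right)^{2} \left(k{\left(N{\left(-4 \right)} \right)} + 806\right) = \left(13 - 13\right)^{2} \left(10 + 806\right) = 0^{2} \cdot 816 = 0 \cdot 816 = 0$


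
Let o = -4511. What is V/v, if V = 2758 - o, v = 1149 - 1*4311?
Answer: -2423/1054 ≈ -2.2989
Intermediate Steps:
v = -3162 (v = 1149 - 4311 = -3162)
V = 7269 (V = 2758 - 1*(-4511) = 2758 + 4511 = 7269)
V/v = 7269/(-3162) = 7269*(-1/3162) = -2423/1054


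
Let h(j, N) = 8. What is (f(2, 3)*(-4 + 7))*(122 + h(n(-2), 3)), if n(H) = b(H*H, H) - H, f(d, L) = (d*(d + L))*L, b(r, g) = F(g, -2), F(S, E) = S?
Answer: 11700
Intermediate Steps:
b(r, g) = g
f(d, L) = L*d*(L + d) (f(d, L) = (d*(L + d))*L = L*d*(L + d))
n(H) = 0 (n(H) = H - H = 0)
(f(2, 3)*(-4 + 7))*(122 + h(n(-2), 3)) = ((3*2*(3 + 2))*(-4 + 7))*(122 + 8) = ((3*2*5)*3)*130 = (30*3)*130 = 90*130 = 11700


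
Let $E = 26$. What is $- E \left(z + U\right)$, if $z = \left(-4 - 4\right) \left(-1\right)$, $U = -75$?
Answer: $1742$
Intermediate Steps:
$z = 8$ ($z = \left(-8\right) \left(-1\right) = 8$)
$- E \left(z + U\right) = \left(-1\right) 26 \left(8 - 75\right) = \left(-26\right) \left(-67\right) = 1742$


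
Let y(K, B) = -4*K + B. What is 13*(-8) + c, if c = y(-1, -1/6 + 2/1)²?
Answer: -2519/36 ≈ -69.972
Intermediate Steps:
y(K, B) = B - 4*K
c = 1225/36 (c = ((-1/6 + 2/1) - 4*(-1))² = ((-1*⅙ + 2*1) + 4)² = ((-⅙ + 2) + 4)² = (11/6 + 4)² = (35/6)² = 1225/36 ≈ 34.028)
13*(-8) + c = 13*(-8) + 1225/36 = -104 + 1225/36 = -2519/36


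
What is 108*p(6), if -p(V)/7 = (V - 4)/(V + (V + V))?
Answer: -84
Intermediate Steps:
p(V) = -7*(-4 + V)/(3*V) (p(V) = -7*(V - 4)/(V + (V + V)) = -7*(-4 + V)/(V + 2*V) = -7*(-4 + V)/(3*V))
108*p(6) = 108*((7/3)*(4 - 1*6)/6) = 108*((7/3)*(1/6)*(4 - 6)) = 108*((7/3)*(1/6)*(-2)) = 108*(-7/9) = -84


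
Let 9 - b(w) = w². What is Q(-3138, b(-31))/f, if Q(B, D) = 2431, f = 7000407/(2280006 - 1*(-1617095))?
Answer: 9473852531/7000407 ≈ 1353.3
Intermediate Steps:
f = 7000407/3897101 (f = 7000407/(2280006 + 1617095) = 7000407/3897101 ≈ 1.7963)
b(w) = 9 - w²
Q(-3138, b(-31))/f = 2431/(7000407/3897101) = 2431*(3897101/7000407) = 9473852531/7000407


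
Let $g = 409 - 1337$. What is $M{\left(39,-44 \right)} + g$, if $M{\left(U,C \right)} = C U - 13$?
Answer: $-2657$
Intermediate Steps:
$M{\left(U,C \right)} = -13 + C U$
$g = -928$
$M{\left(39,-44 \right)} + g = \left(-13 - 1716\right) - 928 = -1729 - 928 = -2657$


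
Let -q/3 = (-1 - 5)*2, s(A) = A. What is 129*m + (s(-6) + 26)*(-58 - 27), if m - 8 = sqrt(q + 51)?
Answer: -668 + 129*sqrt(87) ≈ 535.23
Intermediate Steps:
q = 36 (q = -3*(-1 - 5)*2 = -(-18)*2 = -3*(-12) = 36)
m = 8 + sqrt(87) (m = 8 + sqrt(36 + 51) = 8 + sqrt(87) ≈ 17.327)
129*m + (s(-6) + 26)*(-58 - 27) = 129*(8 + sqrt(87)) + (-6 + 26)*(-58 - 27) = (1032 + 129*sqrt(87)) + 20*(-85) = (1032 + 129*sqrt(87)) - 1700 = -668 + 129*sqrt(87)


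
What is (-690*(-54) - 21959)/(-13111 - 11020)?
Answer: -15301/24131 ≈ -0.63408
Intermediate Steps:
(-690*(-54) - 21959)/(-13111 - 11020) = (37260 - 21959)/(-24131) = 15301*(-1/24131) = -15301/24131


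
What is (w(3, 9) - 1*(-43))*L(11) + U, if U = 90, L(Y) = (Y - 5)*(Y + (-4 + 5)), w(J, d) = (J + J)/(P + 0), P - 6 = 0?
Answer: 3258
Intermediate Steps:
P = 6 (P = 6 + 0 = 6)
w(J, d) = J/3 (w(J, d) = (J + J)/(6 + 0) = (2*J)/6 = (2*J)*(⅙) = J/3)
L(Y) = (1 + Y)*(-5 + Y) (L(Y) = (-5 + Y)*(Y + 1) = (-5 + Y)*(1 + Y) = (1 + Y)*(-5 + Y))
(w(3, 9) - 1*(-43))*L(11) + U = ((⅓)*3 - 1*(-43))*(-5 + 11² - 4*11) + 90 = (1 + 43)*(-5 + 121 - 44) + 90 = 44*72 + 90 = 3168 + 90 = 3258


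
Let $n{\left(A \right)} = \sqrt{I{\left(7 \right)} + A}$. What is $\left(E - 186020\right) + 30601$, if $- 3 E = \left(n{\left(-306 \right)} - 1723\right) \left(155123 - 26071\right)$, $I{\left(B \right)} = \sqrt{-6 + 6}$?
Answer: $\frac{221890339}{3} - 129052 i \sqrt{34} \approx 7.3963 \cdot 10^{7} - 7.525 \cdot 10^{5} i$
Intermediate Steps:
$I{\left(B \right)} = 0$ ($I{\left(B \right)} = \sqrt{0} = 0$)
$n{\left(A \right)} = \sqrt{A}$ ($n{\left(A \right)} = \sqrt{0 + A} = \sqrt{A}$)
$E = \frac{222356596}{3} - 129052 i \sqrt{34}$ ($E = - \frac{\left(\sqrt{-306} - 1723\right) \left(155123 - 26071\right)}{3} = - \frac{\left(3 i \sqrt{34} - 1723\right) 129052}{3} = - \frac{\left(-1723 + 3 i \sqrt{34}\right) 129052}{3} = - \frac{-222356596 + 387156 i \sqrt{34}}{3} = \frac{222356596}{3} - 129052 i \sqrt{34} \approx 7.4119 \cdot 10^{7} - 7.525 \cdot 10^{5} i$)
$\left(E - 186020\right) + 30601 = \left(\left(\frac{222356596}{3} - 129052 i \sqrt{34}\right) - 186020\right) + 30601 = \left(\frac{221798536}{3} - 129052 i \sqrt{34}\right) + 30601 = \frac{221890339}{3} - 129052 i \sqrt{34}$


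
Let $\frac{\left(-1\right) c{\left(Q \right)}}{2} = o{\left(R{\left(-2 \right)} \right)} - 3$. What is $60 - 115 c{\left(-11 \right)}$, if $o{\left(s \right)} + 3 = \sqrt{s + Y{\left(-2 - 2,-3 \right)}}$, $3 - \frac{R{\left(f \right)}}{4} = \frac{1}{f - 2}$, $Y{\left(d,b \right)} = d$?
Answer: $-630$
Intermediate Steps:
$R{\left(f \right)} = 12 - \frac{4}{-2 + f}$ ($R{\left(f \right)} = 12 - \frac{4}{f - 2} = 12 - \frac{4}{-2 + f}$)
$o{\left(s \right)} = -3 + \sqrt{-4 + s}$ ($o{\left(s \right)} = -3 + \sqrt{s - 4} = -3 + \sqrt{-4 + s}$)
$c{\left(Q \right)} = 6$ ($c{\left(Q \right)} = - 2 \left(\left(-3 + \sqrt{-4 + \frac{4 \left(-7 + 3 \left(-2\right)\right)}{-2 - 2}}\right) - 3\right) = - 2 \left(\left(-3 + \sqrt{-4 + \frac{4 \left(-7 - 6\right)}{-4}}\right) - 3\right) = - 2 \left(\left(-3 + \sqrt{-4 + 4 \left(- \frac{1}{4}\right) \left(-13\right)}\right) - 3\right) = - 2 \left(\left(-3 + \sqrt{-4 + 13}\right) - 3\right) = - 2 \left(\left(-3 + \sqrt{9}\right) - 3\right) = - 2 \left(\left(-3 + 3\right) - 3\right) = - 2 \left(0 - 3\right) = \left(-2\right) \left(-3\right) = 6$)
$60 - 115 c{\left(-11 \right)} = 60 - 690 = -630$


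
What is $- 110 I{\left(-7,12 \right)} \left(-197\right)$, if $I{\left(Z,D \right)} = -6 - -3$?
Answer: $-65010$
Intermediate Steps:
$I{\left(Z,D \right)} = -3$ ($I{\left(Z,D \right)} = -6 + 3 = -3$)
$- 110 I{\left(-7,12 \right)} \left(-197\right) = \left(-110\right) \left(-3\right) \left(-197\right) = 330 \left(-197\right) = -65010$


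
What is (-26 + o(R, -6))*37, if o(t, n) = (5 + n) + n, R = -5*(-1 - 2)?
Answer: -1221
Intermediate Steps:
R = 15 (R = -5*(-3) = 15)
o(t, n) = 5 + 2*n
(-26 + o(R, -6))*37 = (-26 + (5 + 2*(-6)))*37 = (-26 + (5 - 12))*37 = (-26 - 7)*37 = -33*37 = -1221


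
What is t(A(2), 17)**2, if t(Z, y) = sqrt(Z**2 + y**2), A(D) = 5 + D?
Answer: 338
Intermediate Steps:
t(A(2), 17)**2 = (sqrt((5 + 2)**2 + 17**2))**2 = (sqrt(7**2 + 289))**2 = (sqrt(49 + 289))**2 = (sqrt(338))**2 = (13*sqrt(2))**2 = 338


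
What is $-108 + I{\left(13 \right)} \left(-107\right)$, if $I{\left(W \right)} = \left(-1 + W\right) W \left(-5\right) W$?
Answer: $1084872$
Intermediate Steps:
$I{\left(W \right)} = - 5 W^{2} \left(-1 + W\right)$ ($I{\left(W \right)} = \left(-1 + W\right) - 5 W W = \left(-1 + W\right) \left(- 5 W^{2}\right) = - 5 W^{2} \left(-1 + W\right)$)
$-108 + I{\left(13 \right)} \left(-107\right) = -108 + 5 \cdot 13^{2} \left(1 - 13\right) \left(-107\right) = -108 + 5 \cdot 169 \left(1 - 13\right) \left(-107\right) = -108 + 5 \cdot 169 \left(-12\right) \left(-107\right) = -108 - -1084980 = -108 + 1084980 = 1084872$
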